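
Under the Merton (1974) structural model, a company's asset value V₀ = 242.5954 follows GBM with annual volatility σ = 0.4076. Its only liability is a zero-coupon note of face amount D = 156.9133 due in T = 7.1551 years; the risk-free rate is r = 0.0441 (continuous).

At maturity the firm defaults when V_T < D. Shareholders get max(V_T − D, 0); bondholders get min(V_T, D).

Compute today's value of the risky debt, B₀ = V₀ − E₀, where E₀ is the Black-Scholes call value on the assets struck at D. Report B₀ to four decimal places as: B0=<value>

B0=90.1113

d₁ = [ln(V₀/D) + (r + σ²/2)T] / (σ√T)
   = [ln(242.5954/156.9133) + (0.0441 + 0.5·0.4076²)·7.1551] / (0.4076·√7.1551)
   = [0.435702 + 0.909906] / 1.090290 = 1.234174
d₂ = d₁ − σ√T = 1.234174 − 1.090290 = 0.143884
N(d₁) = 0.891431,  N(d₂) = 0.557204,  e^(−rT) = 0.729395
E₀ = V₀·N(d₁) − D·e^(−rT)·N(d₂)
   = 242.5954·0.891431 − 156.9133·0.729395·0.557204 = 152.484071
B₀ = V₀ − E₀ = 242.5954 − 152.484071 = 90.111329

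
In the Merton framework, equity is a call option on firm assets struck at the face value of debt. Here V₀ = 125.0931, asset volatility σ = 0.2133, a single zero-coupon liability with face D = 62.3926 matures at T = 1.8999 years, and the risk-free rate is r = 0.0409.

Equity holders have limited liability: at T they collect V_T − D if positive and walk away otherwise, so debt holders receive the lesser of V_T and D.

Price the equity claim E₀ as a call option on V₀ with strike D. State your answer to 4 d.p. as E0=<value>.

E0=67.3981

d₁ = [ln(V₀/D) + (r + σ²/2)T] / (σ√T)
   = [ln(125.0931/62.3926) + (0.0409 + 0.5·0.2133²)·1.8999] / (0.2133·√1.8999)
   = [0.695612 + 0.120926] / 0.294006 = 2.777281
d₂ = d₁ − σ√T = 2.777281 − 0.294006 = 2.483275
N(d₁) = 0.997259,  N(d₂) = 0.993491,  e^(−rT) = 0.925236
E₀ = V₀·N(d₁) − D·e^(−rT)·N(d₂)
   = 125.0931·0.997259 − 62.3926·0.925236·0.993491 = 67.398089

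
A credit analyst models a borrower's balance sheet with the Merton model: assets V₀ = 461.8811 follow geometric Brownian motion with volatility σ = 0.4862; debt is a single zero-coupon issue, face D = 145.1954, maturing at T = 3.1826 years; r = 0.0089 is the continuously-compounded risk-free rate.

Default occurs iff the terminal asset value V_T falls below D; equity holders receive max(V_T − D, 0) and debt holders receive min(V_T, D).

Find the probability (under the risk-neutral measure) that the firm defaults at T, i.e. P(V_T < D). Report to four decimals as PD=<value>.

d₁ = [ln(V₀/D) + (r + σ²/2)T] / (σ√T)
   = [ln(461.8811/145.1954) + (0.0089 + 0.5·0.4862²)·3.1826] / (0.4862·√3.1826)
   = [1.157227 + 0.404493] / 0.867373 = 1.800517
d₂ = d₁ − σ√T = 1.800517 − 0.867373 = 0.933144
risk-neutral PD = N(−d₂) = N(-0.933144) = 0.175373

PD=0.1754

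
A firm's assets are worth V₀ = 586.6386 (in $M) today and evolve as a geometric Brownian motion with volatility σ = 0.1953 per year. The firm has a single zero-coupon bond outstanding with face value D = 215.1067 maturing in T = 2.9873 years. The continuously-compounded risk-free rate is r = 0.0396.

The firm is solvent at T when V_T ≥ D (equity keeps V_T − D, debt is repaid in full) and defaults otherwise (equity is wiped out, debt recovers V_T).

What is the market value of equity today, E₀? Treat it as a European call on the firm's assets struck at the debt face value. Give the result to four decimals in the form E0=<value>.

d₁ = [ln(V₀/D) + (r + σ²/2)T] / (σ√T)
   = [ln(586.6386/215.1067) + (0.0396 + 0.5·0.1953²)·2.9873] / (0.1953·√2.9873)
   = [1.003275 + 0.175268] / 0.337553 = 3.491433
d₂ = d₁ − σ√T = 3.491433 − 0.337553 = 3.153880
N(d₁) = 0.999760,  N(d₂) = 0.999194,  e^(−rT) = 0.888432
E₀ = V₀·N(d₁) − D·e^(−rT)·N(d₂)
   = 586.6386·0.999760 − 215.1067·0.888432·0.999194 = 395.543938

E0=395.5439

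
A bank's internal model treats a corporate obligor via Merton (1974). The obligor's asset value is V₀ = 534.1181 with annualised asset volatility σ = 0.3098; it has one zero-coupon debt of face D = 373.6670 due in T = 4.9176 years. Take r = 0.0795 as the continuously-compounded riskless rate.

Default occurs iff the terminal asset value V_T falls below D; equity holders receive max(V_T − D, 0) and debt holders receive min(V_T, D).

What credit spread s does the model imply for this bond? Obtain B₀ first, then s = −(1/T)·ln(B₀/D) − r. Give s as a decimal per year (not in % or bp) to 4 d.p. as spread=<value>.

spread=0.0142

d₁ = [ln(V₀/D) + (r + σ²/2)T] / (σ√T)
   = [ln(534.1181/373.6670) + (0.0795 + 0.5·0.3098²)·4.9176] / (0.3098·√4.9176)
   = [0.357252 + 0.626935] / 0.687002 = 1.432582
d₂ = d₁ − σ√T = 1.432582 − 0.687002 = 0.745580
N(d₁) = 0.924011,  N(d₂) = 0.772040,  e^(−rT) = 0.676415
E₀ = V₀·N(d₁) − D·e^(−rT)·N(d₂)
   = 534.1181·0.924011 − 373.6670·0.676415·0.772040 = 298.395297
B₀ = V₀ − E₀ = 534.1181 − 298.395297 = 235.722803
spread = −(1/T)·ln(B₀/D) − r = −(1/4.9176)·ln(235.722803/373.6670) − 0.0795 = 0.01418563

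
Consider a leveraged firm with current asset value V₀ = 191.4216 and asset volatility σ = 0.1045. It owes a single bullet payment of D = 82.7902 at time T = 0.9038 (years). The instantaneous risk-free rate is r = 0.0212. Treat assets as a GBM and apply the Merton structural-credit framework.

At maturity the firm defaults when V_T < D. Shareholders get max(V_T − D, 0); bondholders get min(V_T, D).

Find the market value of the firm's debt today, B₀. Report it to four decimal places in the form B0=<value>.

B0=81.2190

d₁ = [ln(V₀/D) + (r + σ²/2)T] / (σ√T)
   = [ln(191.4216/82.7902) + (0.0212 + 0.5·0.1045²)·0.9038] / (0.1045·√0.9038)
   = [0.838169 + 0.024095] / 0.099346 = 8.679362
d₂ = d₁ − σ√T = 8.679362 − 0.099346 = 8.580016
N(d₁) = 1.000000,  N(d₂) = 1.000000,  e^(−rT) = 0.981022
E₀ = V₀·N(d₁) − D·e^(−rT)·N(d₂)
   = 191.4216·1.000000 − 82.7902·0.981022·1.000000 = 110.202606
B₀ = V₀ − E₀ = 191.4216 − 110.202606 = 81.218994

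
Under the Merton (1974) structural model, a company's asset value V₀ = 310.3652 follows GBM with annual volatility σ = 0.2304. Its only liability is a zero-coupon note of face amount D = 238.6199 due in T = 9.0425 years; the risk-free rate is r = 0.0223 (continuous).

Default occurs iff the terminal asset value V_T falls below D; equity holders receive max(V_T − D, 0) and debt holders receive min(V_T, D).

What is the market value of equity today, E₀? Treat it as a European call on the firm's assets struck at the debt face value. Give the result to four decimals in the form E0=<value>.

d₁ = [ln(V₀/D) + (r + σ²/2)T] / (σ√T)
   = [ln(310.3652/238.6199) + (0.0223 + 0.5·0.2304²)·9.0425] / (0.2304·√9.0425)
   = [0.262878 + 0.441655] / 0.692830 = 1.016890
d₂ = d₁ − σ√T = 1.016890 − 0.692830 = 0.324060
N(d₁) = 0.845397,  N(d₂) = 0.627054,  e^(−rT) = 0.817383
E₀ = V₀·N(d₁) − D·e^(−rT)·N(d₂)
   = 310.3652·0.845397 − 238.6199·0.817383·0.627054 = 140.078915

E0=140.0789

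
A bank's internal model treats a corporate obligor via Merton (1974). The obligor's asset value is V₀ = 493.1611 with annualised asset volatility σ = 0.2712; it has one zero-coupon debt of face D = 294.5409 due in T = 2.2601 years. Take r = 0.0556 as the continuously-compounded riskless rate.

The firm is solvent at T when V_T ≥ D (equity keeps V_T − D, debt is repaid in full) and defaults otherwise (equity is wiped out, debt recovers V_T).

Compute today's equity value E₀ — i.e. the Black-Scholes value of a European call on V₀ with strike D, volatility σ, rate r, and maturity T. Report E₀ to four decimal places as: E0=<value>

E0=236.9656

d₁ = [ln(V₀/D) + (r + σ²/2)T] / (σ√T)
   = [ln(493.1611/294.5409) + (0.0556 + 0.5·0.2712²)·2.2601] / (0.2712·√2.2601)
   = [0.515418 + 0.208776] / 0.407712 = 1.776239
d₂ = d₁ − σ√T = 1.776239 − 0.407712 = 1.368527
N(d₁) = 0.962153,  N(d₂) = 0.914426,  e^(−rT) = 0.881913
E₀ = V₀·N(d₁) − D·e^(−rT)·N(d₂)
   = 493.1611·0.962153 − 294.5409·0.881913·0.914426 = 236.965574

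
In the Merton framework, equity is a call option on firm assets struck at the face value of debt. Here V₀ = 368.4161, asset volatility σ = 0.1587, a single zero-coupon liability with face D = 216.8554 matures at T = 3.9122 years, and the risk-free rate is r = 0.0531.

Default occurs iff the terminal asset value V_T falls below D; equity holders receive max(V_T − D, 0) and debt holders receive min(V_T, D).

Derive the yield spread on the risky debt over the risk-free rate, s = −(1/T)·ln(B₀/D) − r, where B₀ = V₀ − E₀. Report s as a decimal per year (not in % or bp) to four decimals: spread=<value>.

d₁ = [ln(V₀/D) + (r + σ²/2)T] / (σ√T)
   = [ln(368.4161/216.8554) + (0.0531 + 0.5·0.1587²)·3.9122] / (0.1587·√3.9122)
   = [0.529982 + 0.257004] / 0.313897 = 2.507145
d₂ = d₁ − σ√T = 2.507145 − 0.313897 = 2.193248
N(d₁) = 0.993914,  N(d₂) = 0.985855,  e^(−rT) = 0.812420
E₀ = V₀·N(d₁) − D·e^(−rT)·N(d₂)
   = 368.4161·0.993914 − 216.8554·0.812420·0.985855 = 192.488415
B₀ = V₀ − E₀ = 368.4161 − 192.488415 = 175.927685
spread = −(1/T)·ln(B₀/D) − r = −(1/3.9122)·ln(175.927685/216.8554) − 0.0531 = 0.00036295

spread=0.0004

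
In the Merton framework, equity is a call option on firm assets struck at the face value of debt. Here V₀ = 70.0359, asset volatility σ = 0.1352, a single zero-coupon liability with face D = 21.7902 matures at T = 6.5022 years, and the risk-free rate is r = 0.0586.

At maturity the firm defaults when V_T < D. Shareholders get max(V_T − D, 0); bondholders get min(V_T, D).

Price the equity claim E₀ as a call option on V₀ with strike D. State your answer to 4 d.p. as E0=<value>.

d₁ = [ln(V₀/D) + (r + σ²/2)T] / (σ√T)
   = [ln(70.0359/21.7902) + (0.0586 + 0.5·0.1352²)·6.5022] / (0.1352·√6.5022)
   = [1.167548 + 0.440456] / 0.344752 = 4.664232
d₂ = d₁ − σ√T = 4.664232 − 0.344752 = 4.319480
N(d₁) = 0.999998,  N(d₂) = 0.999992,  e^(−rT) = 0.683158
E₀ = V₀·N(d₁) − D·e^(−rT)·N(d₂)
   = 70.0359·0.999998 − 21.7902·0.683158·0.999992 = 55.149756

E0=55.1498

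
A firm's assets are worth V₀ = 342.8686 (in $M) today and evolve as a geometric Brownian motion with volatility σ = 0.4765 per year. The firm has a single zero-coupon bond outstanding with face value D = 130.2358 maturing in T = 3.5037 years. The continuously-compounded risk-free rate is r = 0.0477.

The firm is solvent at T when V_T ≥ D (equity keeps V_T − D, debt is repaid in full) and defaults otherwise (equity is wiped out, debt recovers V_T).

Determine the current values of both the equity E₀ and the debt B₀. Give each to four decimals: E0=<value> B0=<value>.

E0=240.4895 B0=102.3791

d₁ = [ln(V₀/D) + (r + σ²/2)T] / (σ√T)
   = [ln(342.8686/130.2358) + (0.0477 + 0.5·0.4765²)·3.5037] / (0.4765·√3.5037)
   = [0.968001 + 0.564888] / 0.891921 = 1.718637
d₂ = d₁ − σ√T = 1.718637 − 0.891921 = 0.826716
N(d₁) = 0.957160,  N(d₂) = 0.795801,  e^(−rT) = 0.846093
E₀ = V₀·N(d₁) − D·e^(−rT)·N(d₂)
   = 342.8686·0.957160 − 130.2358·0.846093·0.795801 = 240.489485
B₀ = V₀ − E₀ = 342.8686 − 240.489485 = 102.379115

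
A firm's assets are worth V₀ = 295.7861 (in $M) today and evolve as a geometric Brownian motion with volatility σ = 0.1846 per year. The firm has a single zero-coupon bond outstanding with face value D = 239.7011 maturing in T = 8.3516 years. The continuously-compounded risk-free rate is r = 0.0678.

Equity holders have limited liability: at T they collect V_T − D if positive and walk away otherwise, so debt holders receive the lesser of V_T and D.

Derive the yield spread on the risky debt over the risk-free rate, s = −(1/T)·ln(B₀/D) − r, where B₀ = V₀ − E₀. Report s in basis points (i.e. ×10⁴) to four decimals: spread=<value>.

spread=30.1324

d₁ = [ln(V₀/D) + (r + σ²/2)T] / (σ√T)
   = [ln(295.7861/239.7011) + (0.0678 + 0.5·0.1846²)·8.3516] / (0.1846·√8.3516)
   = [0.210244 + 0.708538] / 0.533478 = 1.722248
d₂ = d₁ − σ√T = 1.722248 − 0.533478 = 1.188770
N(d₁) = 0.957488,  N(d₂) = 0.882735,  e^(−rT) = 0.567657
E₀ = V₀·N(d₁) − D·e^(−rT)·N(d₂)
   = 295.7861·0.957488 − 239.7011·0.567657·0.882735 = 163.099641
B₀ = V₀ − E₀ = 295.7861 − 163.099641 = 132.686459
spread = −(1/T)·ln(B₀/D) − r = −(1/8.3516)·ln(132.686459/239.7011) − 0.0678 = 0.00301324
in basis points: 0.00301324 × 10⁴ = 30.1324 bp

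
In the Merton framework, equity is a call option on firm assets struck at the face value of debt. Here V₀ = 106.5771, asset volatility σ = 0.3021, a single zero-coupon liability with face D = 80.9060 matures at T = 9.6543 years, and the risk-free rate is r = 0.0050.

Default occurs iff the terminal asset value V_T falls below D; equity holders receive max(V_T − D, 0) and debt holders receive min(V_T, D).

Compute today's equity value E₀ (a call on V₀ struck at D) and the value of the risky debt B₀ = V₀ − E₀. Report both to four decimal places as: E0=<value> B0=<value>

E0=49.7056 B0=56.8715

d₁ = [ln(V₀/D) + (r + σ²/2)T] / (σ√T)
   = [ln(106.5771/80.9060) + (0.0050 + 0.5·0.3021²)·9.6543] / (0.3021·√9.6543)
   = [0.275581 + 0.488818] / 0.938666 = 0.814346
d₂ = d₁ − σ√T = 0.814346 − 0.938666 = -0.124320
N(d₁) = 0.792277,  N(d₂) = 0.450531,  e^(−rT) = 0.952875
E₀ = V₀·N(d₁) − D·e^(−rT)·N(d₂)
   = 106.5771·0.792277 − 80.9060·0.952875·0.450531 = 49.705624
B₀ = V₀ − E₀ = 106.5771 − 49.705624 = 56.871476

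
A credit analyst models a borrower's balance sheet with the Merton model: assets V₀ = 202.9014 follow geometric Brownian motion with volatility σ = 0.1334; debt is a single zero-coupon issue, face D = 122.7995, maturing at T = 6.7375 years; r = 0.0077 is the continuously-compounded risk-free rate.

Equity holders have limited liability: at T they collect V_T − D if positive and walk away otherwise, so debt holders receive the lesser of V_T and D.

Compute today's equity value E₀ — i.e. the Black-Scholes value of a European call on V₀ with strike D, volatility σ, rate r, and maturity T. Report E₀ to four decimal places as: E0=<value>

E0=87.5341

d₁ = [ln(V₀/D) + (r + σ²/2)T] / (σ√T)
   = [ln(202.9014/122.7995) + (0.0077 + 0.5·0.1334²)·6.7375] / (0.1334·√6.7375)
   = [0.502167 + 0.111828] / 0.346262 = 1.773207
d₂ = d₁ − σ√T = 1.773207 − 0.346262 = 1.426945
N(d₁) = 0.961903,  N(d₂) = 0.923202,  e^(−rT) = 0.949444
E₀ = V₀·N(d₁) − D·e^(−rT)·N(d₂)
   = 202.9014·0.961903 − 122.7995·0.949444·0.923202 = 87.534143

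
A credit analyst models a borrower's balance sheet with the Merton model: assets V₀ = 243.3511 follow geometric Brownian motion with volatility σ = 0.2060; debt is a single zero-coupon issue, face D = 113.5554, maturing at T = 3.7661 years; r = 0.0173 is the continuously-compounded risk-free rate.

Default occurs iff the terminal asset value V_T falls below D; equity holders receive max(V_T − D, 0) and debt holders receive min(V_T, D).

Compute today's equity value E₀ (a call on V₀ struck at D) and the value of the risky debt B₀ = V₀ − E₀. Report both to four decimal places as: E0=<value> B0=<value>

d₁ = [ln(V₀/D) + (r + σ²/2)T] / (σ√T)
   = [ln(243.3511/113.5554) + (0.0173 + 0.5·0.2060²)·3.7661] / (0.2060·√3.7661)
   = [0.762214 + 0.145063] / 0.399773 = 2.269482
d₂ = d₁ − σ√T = 2.269482 − 0.399773 = 1.869710
N(d₁) = 0.988380,  N(d₂) = 0.969238,  e^(−rT) = 0.936924
E₀ = V₀·N(d₁) − D·e^(−rT)·N(d₂)
   = 243.3511·0.988380 − 113.5554·0.936924·0.969238 = 137.403607
B₀ = V₀ − E₀ = 243.3511 − 137.403607 = 105.947493

E0=137.4036 B0=105.9475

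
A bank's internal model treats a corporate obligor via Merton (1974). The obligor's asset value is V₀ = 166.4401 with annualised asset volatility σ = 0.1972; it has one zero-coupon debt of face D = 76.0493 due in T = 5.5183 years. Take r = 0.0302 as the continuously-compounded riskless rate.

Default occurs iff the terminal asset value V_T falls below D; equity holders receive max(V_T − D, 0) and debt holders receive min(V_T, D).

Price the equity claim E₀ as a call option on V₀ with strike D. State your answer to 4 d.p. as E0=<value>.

d₁ = [ln(V₀/D) + (r + σ²/2)T] / (σ√T)
   = [ln(166.4401/76.0493) + (0.0302 + 0.5·0.1972²)·5.5183] / (0.1972·√5.5183)
   = [0.783254 + 0.273950] / 0.463244 = 2.282176
d₂ = d₁ − σ√T = 2.282176 − 0.463244 = 1.818932
N(d₁) = 0.988761,  N(d₂) = 0.965539,  e^(−rT) = 0.846494
E₀ = V₀·N(d₁) − D·e^(−rT)·N(d₂)
   = 166.4401·0.988761 − 76.0493·0.846494·0.965539 = 102.412584

E0=102.4126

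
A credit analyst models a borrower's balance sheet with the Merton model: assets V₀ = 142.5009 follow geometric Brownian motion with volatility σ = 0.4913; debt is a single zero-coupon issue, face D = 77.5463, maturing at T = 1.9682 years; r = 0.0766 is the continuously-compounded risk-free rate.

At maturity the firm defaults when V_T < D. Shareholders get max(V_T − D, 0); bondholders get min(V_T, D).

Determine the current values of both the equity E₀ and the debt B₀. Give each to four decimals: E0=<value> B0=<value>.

d₁ = [ln(V₀/D) + (r + σ²/2)T] / (σ√T)
   = [ln(142.5009/77.5463) + (0.0766 + 0.5·0.4913²)·1.9682] / (0.4913·√1.9682)
   = [0.608473 + 0.388302] / 0.689257 = 1.446158
d₂ = d₁ − σ√T = 1.446158 − 0.689257 = 0.756901
N(d₁) = 0.925934,  N(d₂) = 0.775445,  e^(−rT) = 0.860051
E₀ = V₀·N(d₁) − D·e^(−rT)·N(d₂)
   = 142.5009·0.925934 − 77.5463·0.860051·0.775445 = 80.229018
B₀ = V₀ − E₀ = 142.5009 − 80.229018 = 62.271882

E0=80.2290 B0=62.2719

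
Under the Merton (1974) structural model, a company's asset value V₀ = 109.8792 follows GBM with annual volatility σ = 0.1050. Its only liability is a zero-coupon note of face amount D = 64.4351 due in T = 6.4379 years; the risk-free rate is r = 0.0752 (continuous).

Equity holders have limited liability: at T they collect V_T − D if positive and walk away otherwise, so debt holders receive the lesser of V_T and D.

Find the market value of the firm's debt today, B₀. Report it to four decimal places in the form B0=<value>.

B0=39.7068

d₁ = [ln(V₀/D) + (r + σ²/2)T] / (σ√T)
   = [ln(109.8792/64.4351) + (0.0752 + 0.5·0.1050²)·6.4379] / (0.1050·√6.4379)
   = [0.533723 + 0.519619] / 0.266417 = 3.953739
d₂ = d₁ − σ√T = 3.953739 − 0.266417 = 3.687323
N(d₁) = 0.999962,  N(d₂) = 0.999887,  e^(−rT) = 0.616233
E₀ = V₀·N(d₁) − D·e^(−rT)·N(d₂)
   = 109.8792·0.999962 − 64.4351·0.616233·0.999887 = 70.172435
B₀ = V₀ − E₀ = 109.8792 − 70.172435 = 39.706765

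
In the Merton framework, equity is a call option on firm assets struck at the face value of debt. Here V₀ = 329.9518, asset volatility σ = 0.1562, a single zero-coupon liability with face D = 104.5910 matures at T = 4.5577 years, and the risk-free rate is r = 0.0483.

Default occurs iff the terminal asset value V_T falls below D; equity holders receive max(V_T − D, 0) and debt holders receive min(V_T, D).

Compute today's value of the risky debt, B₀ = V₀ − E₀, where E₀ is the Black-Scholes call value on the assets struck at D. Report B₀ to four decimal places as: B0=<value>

B0=83.9245

d₁ = [ln(V₀/D) + (r + σ²/2)T] / (σ√T)
   = [ln(329.9518/104.5910) + (0.0483 + 0.5·0.1562²)·4.5577] / (0.1562·√4.5577)
   = [1.148889 + 0.275737] / 0.333468 = 4.272156
d₂ = d₁ − σ√T = 4.272156 − 0.333468 = 3.938688
N(d₁) = 0.999990,  N(d₂) = 0.999959,  e^(−rT) = 0.802409
E₀ = V₀·N(d₁) − D·e^(−rT)·N(d₂)
   = 329.9518·0.999990 − 104.5910·0.802409·0.999959 = 246.027291
B₀ = V₀ − E₀ = 329.9518 − 246.027291 = 83.924509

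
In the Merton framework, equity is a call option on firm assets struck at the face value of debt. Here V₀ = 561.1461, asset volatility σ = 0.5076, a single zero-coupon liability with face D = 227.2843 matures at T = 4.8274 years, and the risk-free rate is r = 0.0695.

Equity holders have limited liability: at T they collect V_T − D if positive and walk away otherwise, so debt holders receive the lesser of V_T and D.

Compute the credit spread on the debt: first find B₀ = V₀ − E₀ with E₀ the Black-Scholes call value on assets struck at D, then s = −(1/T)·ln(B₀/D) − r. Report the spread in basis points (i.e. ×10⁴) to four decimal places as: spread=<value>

spread=278.1590

d₁ = [ln(V₀/D) + (r + σ²/2)T] / (σ√T)
   = [ln(561.1461/227.2843) + (0.0695 + 0.5·0.5076²)·4.8274] / (0.5076·√4.8274)
   = [0.903780 + 0.957413] / 1.115265 = 1.668834
d₂ = d₁ − σ√T = 1.668834 − 1.115265 = 0.553568
N(d₁) = 0.952425,  N(d₂) = 0.710063,  e^(−rT) = 0.714977
E₀ = V₀·N(d₁) − D·e^(−rT)·N(d₂)
   = 561.1461·0.952425 − 227.2843·0.714977·0.710063 = 419.062038
B₀ = V₀ − E₀ = 561.1461 − 419.062038 = 142.084062
spread = −(1/T)·ln(B₀/D) − r = −(1/4.8274)·ln(142.084062/227.2843) − 0.0695 = 0.02781590
in basis points: 0.02781590 × 10⁴ = 278.1590 bp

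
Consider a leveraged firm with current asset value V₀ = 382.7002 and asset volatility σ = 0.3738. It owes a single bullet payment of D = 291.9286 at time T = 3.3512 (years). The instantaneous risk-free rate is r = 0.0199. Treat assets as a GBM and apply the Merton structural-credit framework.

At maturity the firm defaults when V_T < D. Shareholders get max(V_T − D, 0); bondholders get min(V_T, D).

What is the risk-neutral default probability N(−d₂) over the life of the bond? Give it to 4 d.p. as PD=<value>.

PD=0.4400

d₁ = [ln(V₀/D) + (r + σ²/2)T] / (σ√T)
   = [ln(382.7002/291.9286) + (0.0199 + 0.5·0.3738²)·3.3512] / (0.3738·√3.3512)
   = [0.270743 + 0.300815] / 0.684289 = 0.835257
d₂ = d₁ − σ√T = 0.835257 − 0.684289 = 0.150968
risk-neutral PD = N(−d₂) = N(-0.150968) = 0.440000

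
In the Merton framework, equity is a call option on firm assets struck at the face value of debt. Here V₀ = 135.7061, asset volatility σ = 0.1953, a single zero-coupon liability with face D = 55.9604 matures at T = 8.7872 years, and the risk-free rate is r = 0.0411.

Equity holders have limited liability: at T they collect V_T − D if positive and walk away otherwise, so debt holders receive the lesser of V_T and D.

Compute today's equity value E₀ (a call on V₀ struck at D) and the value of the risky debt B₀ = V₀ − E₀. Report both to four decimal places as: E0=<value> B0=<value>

d₁ = [ln(V₀/D) + (r + σ²/2)T] / (σ√T)
   = [ln(135.7061/55.9604) + (0.0411 + 0.5·0.1953²)·8.7872] / (0.1953·√8.7872)
   = [0.885847 + 0.528735] / 0.578932 = 2.443434
d₂ = d₁ − σ√T = 2.443434 − 0.578932 = 1.864503
N(d₁) = 0.992726,  N(d₂) = 0.968874,  e^(−rT) = 0.696872
E₀ = V₀·N(d₁) − D·e^(−rT)·N(d₂)
   = 135.7061·0.992726 − 55.9604·0.696872·0.968874 = 96.935550
B₀ = V₀ − E₀ = 135.7061 − 96.935550 = 38.770550

E0=96.9356 B0=38.7705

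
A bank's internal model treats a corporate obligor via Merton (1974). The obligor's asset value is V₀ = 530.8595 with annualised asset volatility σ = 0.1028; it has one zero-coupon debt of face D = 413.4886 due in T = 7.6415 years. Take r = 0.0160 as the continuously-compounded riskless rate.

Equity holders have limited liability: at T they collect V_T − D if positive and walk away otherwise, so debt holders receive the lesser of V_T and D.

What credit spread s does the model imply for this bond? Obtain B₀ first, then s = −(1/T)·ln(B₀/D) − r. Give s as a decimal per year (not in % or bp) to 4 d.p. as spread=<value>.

d₁ = [ln(V₀/D) + (r + σ²/2)T] / (σ√T)
   = [ln(530.8595/413.4886) + (0.0160 + 0.5·0.1028²)·7.6415] / (0.1028·√7.6415)
   = [0.249867 + 0.162641] / 0.284173 = 1.451612
d₂ = d₁ − σ√T = 1.451612 − 0.284173 = 1.167439
N(d₁) = 0.926695,  N(d₂) = 0.878483,  e^(−rT) = 0.884915
E₀ = V₀·N(d₁) − D·e^(−rT)·N(d₂)
   = 530.8595·0.926695 − 413.4886·0.884915·0.878483 = 170.505976
B₀ = V₀ − E₀ = 530.8595 − 170.505976 = 360.353524
spread = −(1/T)·ln(B₀/D) − r = −(1/7.6415)·ln(360.353524/413.4886) − 0.0160 = 0.00199966

spread=0.0020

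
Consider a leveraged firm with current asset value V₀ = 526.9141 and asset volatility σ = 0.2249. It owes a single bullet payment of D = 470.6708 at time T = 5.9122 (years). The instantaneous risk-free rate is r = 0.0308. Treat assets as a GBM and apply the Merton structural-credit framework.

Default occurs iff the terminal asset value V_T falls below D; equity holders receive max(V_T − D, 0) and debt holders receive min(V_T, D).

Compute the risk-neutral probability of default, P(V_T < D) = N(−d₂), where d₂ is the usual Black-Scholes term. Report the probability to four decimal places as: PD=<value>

PD=0.3951

d₁ = [ln(V₀/D) + (r + σ²/2)T] / (σ√T)
   = [ln(526.9141/470.6708) + (0.0308 + 0.5·0.2249²)·5.9122] / (0.2249·√5.9122)
   = [0.112879 + 0.331615] / 0.546845 = 0.812834
d₂ = d₁ − σ√T = 0.812834 − 0.546845 = 0.265989
risk-neutral PD = N(−d₂) = N(-0.265989) = 0.395124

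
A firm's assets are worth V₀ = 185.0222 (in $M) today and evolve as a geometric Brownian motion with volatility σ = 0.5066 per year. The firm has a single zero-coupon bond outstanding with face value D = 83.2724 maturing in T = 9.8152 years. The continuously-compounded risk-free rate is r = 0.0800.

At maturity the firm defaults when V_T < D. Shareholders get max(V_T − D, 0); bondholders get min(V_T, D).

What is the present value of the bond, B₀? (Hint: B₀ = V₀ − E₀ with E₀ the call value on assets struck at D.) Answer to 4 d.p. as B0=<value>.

B0=28.8346

d₁ = [ln(V₀/D) + (r + σ²/2)T] / (σ√T)
   = [ln(185.0222/83.2724) + (0.0800 + 0.5·0.5066²)·9.8152] / (0.5066·√9.8152)
   = [0.798359 + 2.044720] / 1.587138 = 1.791324
d₂ = d₁ − σ√T = 1.791324 − 1.587138 = 0.204186
N(d₁) = 0.963379,  N(d₂) = 0.580896,  e^(−rT) = 0.456021
E₀ = V₀·N(d₁) − D·e^(−rT)·N(d₂)
   = 185.0222·0.963379 − 83.2724·0.456021·0.580896 = 156.187639
B₀ = V₀ − E₀ = 185.0222 − 156.187639 = 28.834561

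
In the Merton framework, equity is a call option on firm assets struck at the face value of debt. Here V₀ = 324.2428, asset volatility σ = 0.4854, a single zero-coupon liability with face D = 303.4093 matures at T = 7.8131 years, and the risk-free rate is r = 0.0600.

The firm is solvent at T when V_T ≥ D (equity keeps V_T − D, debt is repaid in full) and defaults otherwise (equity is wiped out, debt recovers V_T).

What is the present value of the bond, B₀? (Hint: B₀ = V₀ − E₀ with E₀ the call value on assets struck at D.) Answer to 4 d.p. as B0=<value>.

d₁ = [ln(V₀/D) + (r + σ²/2)T] / (σ√T)
   = [ln(324.2428/303.4093) + (0.0600 + 0.5·0.4854²)·7.8131] / (0.4854·√7.8131)
   = [0.066410 + 1.389221] / 1.356786 = 1.072852
d₂ = d₁ − σ√T = 1.072852 − 1.356786 = -0.283935
N(d₁) = 0.858331,  N(d₂) = 0.388230,  e^(−rT) = 0.625761
E₀ = V₀·N(d₁) − D·e^(−rT)·N(d₂)
   = 324.2428·0.858331 − 303.4093·0.625761·0.388230 = 204.597590
B₀ = V₀ − E₀ = 324.2428 − 204.597590 = 119.645210

B0=119.6452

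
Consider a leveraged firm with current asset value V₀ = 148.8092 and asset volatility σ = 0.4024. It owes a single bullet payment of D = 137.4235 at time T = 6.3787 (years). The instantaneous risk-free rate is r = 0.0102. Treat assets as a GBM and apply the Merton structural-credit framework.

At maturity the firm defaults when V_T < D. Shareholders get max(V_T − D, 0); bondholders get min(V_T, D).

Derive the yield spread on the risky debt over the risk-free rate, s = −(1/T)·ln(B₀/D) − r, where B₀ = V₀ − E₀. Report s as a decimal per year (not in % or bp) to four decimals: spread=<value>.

spread=0.0663

d₁ = [ln(V₀/D) + (r + σ²/2)T] / (σ√T)
   = [ln(148.8092/137.4235) + (0.0102 + 0.5·0.4024²)·6.3787] / (0.4024·√6.3787)
   = [0.079598 + 0.581501] / 1.016305 = 0.650492
d₂ = d₁ − σ√T = 0.650492 − 1.016305 = -0.365813
N(d₁) = 0.742313,  N(d₂) = 0.357252,  e^(−rT) = 0.937009
E₀ = V₀·N(d₁) − D·e^(−rT)·N(d₂)
   = 148.8092·0.742313 − 137.4235·0.937009·0.357252 = 64.460656
B₀ = V₀ − E₀ = 148.8092 − 64.460656 = 84.348544
spread = −(1/T)·ln(B₀/D) − r = −(1/6.3787)·ln(84.348544/137.4235) − 0.0102 = 0.06632184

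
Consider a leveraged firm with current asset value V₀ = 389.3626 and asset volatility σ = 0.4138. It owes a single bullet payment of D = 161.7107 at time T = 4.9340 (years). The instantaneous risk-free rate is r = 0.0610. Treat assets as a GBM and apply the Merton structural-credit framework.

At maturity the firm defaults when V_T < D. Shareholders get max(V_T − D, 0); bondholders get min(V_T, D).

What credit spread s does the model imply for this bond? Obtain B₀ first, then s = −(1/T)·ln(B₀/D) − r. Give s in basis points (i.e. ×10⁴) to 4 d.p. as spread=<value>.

d₁ = [ln(V₀/D) + (r + σ²/2)T] / (σ√T)
   = [ln(389.3626/161.7107) + (0.0610 + 0.5·0.4138²)·4.9340] / (0.4138·√4.9340)
   = [0.878702 + 0.723399] / 0.919158 = 1.743010
d₂ = d₁ − σ√T = 1.743010 − 0.919158 = 0.823853
N(d₁) = 0.959334,  N(d₂) = 0.794988,  e^(−rT) = 0.740097
E₀ = V₀·N(d₁) − D·e^(−rT)·N(d₂)
   = 389.3626·0.959334 − 161.7107·0.740097·0.794988 = 278.383337
B₀ = V₀ − E₀ = 389.3626 − 278.383337 = 110.979263
spread = −(1/T)·ln(B₀/D) − r = −(1/4.9340)·ln(110.979263/161.7107) − 0.0610 = 0.01530028
in basis points: 0.01530028 × 10⁴ = 153.0028 bp

spread=153.0028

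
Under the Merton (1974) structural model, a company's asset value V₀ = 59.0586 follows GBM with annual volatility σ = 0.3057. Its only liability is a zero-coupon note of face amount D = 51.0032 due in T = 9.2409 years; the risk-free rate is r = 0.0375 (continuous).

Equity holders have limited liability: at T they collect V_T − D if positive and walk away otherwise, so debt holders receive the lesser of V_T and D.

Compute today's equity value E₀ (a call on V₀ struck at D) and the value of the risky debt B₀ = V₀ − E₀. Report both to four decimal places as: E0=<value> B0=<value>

d₁ = [ln(V₀/D) + (r + σ²/2)T] / (σ√T)
   = [ln(59.0586/51.0032) + (0.0375 + 0.5·0.3057²)·9.2409] / (0.3057·√9.2409)
   = [0.146642 + 0.778326] / 0.929293 = 0.995346
d₂ = d₁ − σ√T = 0.995346 − 0.929293 = 0.066053
N(d₁) = 0.840216,  N(d₂) = 0.526332,  e^(−rT) = 0.707135
E₀ = V₀·N(d₁) − D·e^(−rT)·N(d₂)
   = 59.0586·0.840216 − 51.0032·0.707135·0.526332 = 30.639204
B₀ = V₀ − E₀ = 59.0586 − 30.639204 = 28.419396

E0=30.6392 B0=28.4194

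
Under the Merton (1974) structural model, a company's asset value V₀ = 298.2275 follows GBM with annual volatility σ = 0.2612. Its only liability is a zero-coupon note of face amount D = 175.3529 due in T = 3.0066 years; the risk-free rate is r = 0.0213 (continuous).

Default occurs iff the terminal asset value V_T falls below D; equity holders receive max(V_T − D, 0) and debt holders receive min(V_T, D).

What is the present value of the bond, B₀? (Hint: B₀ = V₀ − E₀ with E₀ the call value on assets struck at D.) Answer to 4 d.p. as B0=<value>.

B0=160.1202

d₁ = [ln(V₀/D) + (r + σ²/2)T] / (σ√T)
   = [ln(298.2275/175.3529) + (0.0213 + 0.5·0.2612²)·3.0066] / (0.2612·√3.0066)
   = [0.531056 + 0.166604] / 0.452909 = 1.540398
d₂ = d₁ − σ√T = 1.540398 − 0.452909 = 1.087488
N(d₁) = 0.938268,  N(d₂) = 0.861590,  e^(−rT) = 0.937967
E₀ = V₀·N(d₁) − D·e^(−rT)·N(d₂)
   = 298.2275·0.938268 − 175.3529·0.937967·0.861590 = 138.107271
B₀ = V₀ − E₀ = 298.2275 − 138.107271 = 160.120229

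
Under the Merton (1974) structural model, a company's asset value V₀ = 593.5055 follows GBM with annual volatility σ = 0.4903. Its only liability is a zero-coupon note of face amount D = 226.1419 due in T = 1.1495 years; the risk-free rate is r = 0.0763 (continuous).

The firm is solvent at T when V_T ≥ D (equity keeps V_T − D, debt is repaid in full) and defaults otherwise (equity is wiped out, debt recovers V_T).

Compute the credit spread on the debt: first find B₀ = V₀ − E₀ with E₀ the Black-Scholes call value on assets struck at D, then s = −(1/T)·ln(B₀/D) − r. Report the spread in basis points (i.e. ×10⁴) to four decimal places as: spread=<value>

d₁ = [ln(V₀/D) + (r + σ²/2)T] / (σ√T)
   = [ln(593.5055/226.1419) + (0.0763 + 0.5·0.4903²)·1.1495] / (0.4903·√1.1495)
   = [0.964884 + 0.225873] / 0.525674 = 2.265201
d₂ = d₁ − σ√T = 2.265201 − 0.525674 = 1.739528
N(d₁) = 0.988250,  N(d₂) = 0.959029,  e^(−rT) = 0.916029
E₀ = V₀·N(d₁) − D·e^(−rT)·N(d₂)
   = 593.5055·0.988250 − 226.1419·0.916029·0.959029 = 387.866343
B₀ = V₀ − E₀ = 593.5055 − 387.866343 = 205.639157
spread = −(1/T)·ln(B₀/D) − r = −(1/1.1495)·ln(205.639157/226.1419) − 0.0763 = 0.00637918
in basis points: 0.00637918 × 10⁴ = 63.7918 bp

spread=63.7918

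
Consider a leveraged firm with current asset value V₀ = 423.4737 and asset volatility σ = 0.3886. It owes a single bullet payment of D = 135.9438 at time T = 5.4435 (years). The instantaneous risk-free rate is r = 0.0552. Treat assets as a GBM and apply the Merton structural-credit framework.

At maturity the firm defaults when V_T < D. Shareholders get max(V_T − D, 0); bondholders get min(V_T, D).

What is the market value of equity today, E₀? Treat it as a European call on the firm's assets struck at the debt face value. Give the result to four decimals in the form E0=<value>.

E0=326.9956

d₁ = [ln(V₀/D) + (r + σ²/2)T] / (σ√T)
   = [ln(423.4737/135.9438) + (0.0552 + 0.5·0.3886²)·5.4435] / (0.3886·√5.4435)
   = [1.136250 + 0.711493] / 0.906655 = 2.037978
d₂ = d₁ − σ√T = 2.037978 − 0.906655 = 1.131323
N(d₁) = 0.979224,  N(d₂) = 0.871041,  e^(−rT) = 0.740462
E₀ = V₀·N(d₁) − D·e^(−rT)·N(d₂)
   = 423.4737·0.979224 − 135.9438·0.740462·0.871041 = 326.995607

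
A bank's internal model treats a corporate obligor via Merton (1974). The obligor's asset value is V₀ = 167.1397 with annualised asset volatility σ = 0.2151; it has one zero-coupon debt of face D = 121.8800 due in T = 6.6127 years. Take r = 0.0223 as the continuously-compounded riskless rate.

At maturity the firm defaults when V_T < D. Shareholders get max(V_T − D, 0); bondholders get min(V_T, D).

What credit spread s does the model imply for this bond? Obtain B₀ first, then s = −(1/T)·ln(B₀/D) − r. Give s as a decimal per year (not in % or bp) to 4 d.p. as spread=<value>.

d₁ = [ln(V₀/D) + (r + σ²/2)T] / (σ√T)
   = [ln(167.1397/121.8800) + (0.0223 + 0.5·0.2151²)·6.6127] / (0.2151·√6.6127)
   = [0.315793 + 0.300441] / 0.553133 = 1.114079
d₂ = d₁ − σ√T = 1.114079 − 0.553133 = 0.560946
N(d₁) = 0.867377,  N(d₂) = 0.712583,  e^(−rT) = 0.862894
E₀ = V₀·N(d₁) − D·e^(−rT)·N(d₂)
   = 167.1397·0.867377 − 121.8800·0.862894·0.712583 = 70.031192
B₀ = V₀ − E₀ = 167.1397 − 70.031192 = 97.108508
spread = −(1/T)·ln(B₀/D) − r = −(1/6.6127)·ln(97.108508/121.8800) − 0.0223 = 0.01205933

spread=0.0121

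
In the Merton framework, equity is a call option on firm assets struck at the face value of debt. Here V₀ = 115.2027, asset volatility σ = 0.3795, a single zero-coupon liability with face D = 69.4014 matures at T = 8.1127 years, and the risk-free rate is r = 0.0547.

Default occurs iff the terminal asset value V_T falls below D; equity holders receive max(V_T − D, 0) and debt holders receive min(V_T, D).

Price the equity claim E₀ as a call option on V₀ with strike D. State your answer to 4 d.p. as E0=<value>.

E0=78.0649

d₁ = [ln(V₀/D) + (r + σ²/2)T] / (σ√T)
   = [ln(115.2027/69.4014) + (0.0547 + 0.5·0.3795²)·8.1127] / (0.3795·√8.1127)
   = [0.506786 + 1.027961] / 1.080922 = 1.419850
d₂ = d₁ − σ√T = 1.419850 − 1.080922 = 0.338927
N(d₁) = 0.922174,  N(d₂) = 0.632668,  e^(−rT) = 0.641616
E₀ = V₀·N(d₁) − D·e^(−rT)·N(d₂)
   = 115.2027·0.922174 − 69.4014·0.641616·0.632668 = 78.064856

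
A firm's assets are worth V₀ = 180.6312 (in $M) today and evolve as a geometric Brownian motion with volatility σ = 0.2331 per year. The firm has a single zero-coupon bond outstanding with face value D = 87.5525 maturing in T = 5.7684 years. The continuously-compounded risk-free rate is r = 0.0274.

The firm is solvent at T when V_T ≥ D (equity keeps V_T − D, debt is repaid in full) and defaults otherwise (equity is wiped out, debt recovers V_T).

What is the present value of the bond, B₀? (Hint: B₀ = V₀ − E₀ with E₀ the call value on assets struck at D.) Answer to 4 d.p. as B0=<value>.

B0=73.1980

d₁ = [ln(V₀/D) + (r + σ²/2)T] / (σ√T)
   = [ln(180.6312/87.5525) + (0.0274 + 0.5·0.2331²)·5.7684] / (0.2331·√5.7684)
   = [0.724219 + 0.314769] / 0.559848 = 1.855840
d₂ = d₁ − σ√T = 1.855840 − 0.559848 = 1.295992
N(d₁) = 0.968262,  N(d₂) = 0.902511,  e^(−rT) = 0.853804
E₀ = V₀·N(d₁) − D·e^(−rT)·N(d₂)
   = 180.6312·0.968262 − 87.5525·0.853804·0.902511 = 107.433225
B₀ = V₀ − E₀ = 180.6312 − 107.433225 = 73.197975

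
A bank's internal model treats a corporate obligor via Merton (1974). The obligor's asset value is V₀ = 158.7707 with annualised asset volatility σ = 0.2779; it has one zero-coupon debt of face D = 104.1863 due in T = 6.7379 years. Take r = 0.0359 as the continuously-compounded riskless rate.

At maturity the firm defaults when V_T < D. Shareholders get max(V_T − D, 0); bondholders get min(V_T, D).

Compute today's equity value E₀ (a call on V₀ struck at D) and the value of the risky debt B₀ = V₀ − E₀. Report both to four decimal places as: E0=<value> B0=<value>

d₁ = [ln(V₀/D) + (r + σ²/2)T] / (σ√T)
   = [ln(158.7707/104.1863) + (0.0359 + 0.5·0.2779²)·6.7379] / (0.2779·√6.7379)
   = [0.421280 + 0.502069] / 0.721358 = 1.280016
d₂ = d₁ − σ√T = 1.280016 − 0.721358 = 0.558658
N(d₁) = 0.899730,  N(d₂) = 0.711802,  e^(−rT) = 0.785142
E₀ = V₀·N(d₁) − D·e^(−rT)·N(d₂)
   = 158.7707·0.899730 − 104.1863·0.785142·0.711802 = 84.624617
B₀ = V₀ − E₀ = 158.7707 − 84.624617 = 74.146083

E0=84.6246 B0=74.1461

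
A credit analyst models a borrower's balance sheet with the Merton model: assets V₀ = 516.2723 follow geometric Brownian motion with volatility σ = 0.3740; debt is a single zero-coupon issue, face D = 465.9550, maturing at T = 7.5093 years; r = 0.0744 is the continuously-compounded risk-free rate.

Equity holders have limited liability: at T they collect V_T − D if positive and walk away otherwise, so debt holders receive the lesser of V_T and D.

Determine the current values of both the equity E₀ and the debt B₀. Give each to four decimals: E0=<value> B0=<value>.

E0=305.1826 B0=211.0897

d₁ = [ln(V₀/D) + (r + σ²/2)T] / (σ√T)
   = [ln(516.2723/465.9550) + (0.0744 + 0.5·0.3740²)·7.5093] / (0.3740·√7.5093)
   = [0.102545 + 1.083877] / 1.024876 = 1.157626
d₂ = d₁ − σ√T = 1.157626 − 1.024876 = 0.132749
N(d₁) = 0.876492,  N(d₂) = 0.552804,  e^(−rT) = 0.571957
E₀ = V₀·N(d₁) − D·e^(−rT)·N(d₂)
   = 516.2723·0.876492 − 465.9550·0.571957·0.552804 = 305.182603
B₀ = V₀ − E₀ = 516.2723 − 305.182603 = 211.089697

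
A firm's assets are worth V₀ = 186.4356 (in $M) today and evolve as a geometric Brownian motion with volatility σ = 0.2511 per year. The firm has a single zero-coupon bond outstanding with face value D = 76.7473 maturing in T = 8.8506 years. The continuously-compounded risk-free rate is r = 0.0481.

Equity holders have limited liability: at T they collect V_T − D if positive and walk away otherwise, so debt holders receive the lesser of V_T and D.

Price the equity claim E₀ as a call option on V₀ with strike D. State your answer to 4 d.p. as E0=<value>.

E0=137.3826

d₁ = [ln(V₀/D) + (r + σ²/2)T] / (σ√T)
   = [ln(186.4356/76.7473) + (0.0481 + 0.5·0.2511²)·8.8506] / (0.2511·√8.8506)
   = [0.887568 + 0.704734] / 0.747021 = 2.131535
d₂ = d₁ − σ√T = 2.131535 − 0.747021 = 1.384513
N(d₁) = 0.983477,  N(d₂) = 0.916899,  e^(−rT) = 0.653303
E₀ = V₀·N(d₁) − D·e^(−rT)·N(d₂)
   = 186.4356·0.983477 − 76.7473·0.653303·0.916899 = 137.382553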